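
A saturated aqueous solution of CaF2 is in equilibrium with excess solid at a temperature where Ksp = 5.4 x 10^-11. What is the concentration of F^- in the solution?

[F^-] = 4.8e-4 M

CaF2(s) ⇌ Ca^2+ + 2 F^-
Ksp = [Ca^2+][F^-]^2
If s mol/L of CaF2 dissolves, [Ca^2+] = s and [F^-] = 2s.
So Ksp = s × (2s)^2 = 4s^3
s = (5.4 x 10^-11 / 4)^(1/3) = 2.38 × 10^-4 M
[F^-] = 2s = 4.8 × 10^-4 M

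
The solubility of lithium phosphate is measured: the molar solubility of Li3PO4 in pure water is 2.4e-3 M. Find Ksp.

Li3PO4(s) <=> 3 Li^+(aq) + PO4^3-(aq)
With molar solubility s: [Li^+] = 3s, [PO4^3-] = s.
Ksp = [Li^+]^3[PO4^3-]
So Ksp = (3s)^3 × s = 27s^4
With s = 2.4 x 10^-3: Ksp = 9.0 × 10^-10

9.0 x 10^-10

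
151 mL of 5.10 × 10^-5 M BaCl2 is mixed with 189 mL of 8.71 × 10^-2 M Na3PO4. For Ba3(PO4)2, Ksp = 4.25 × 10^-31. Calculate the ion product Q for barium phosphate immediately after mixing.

2.72e-17

Total volume = 151 + 189 = 340 mL.
[Ba^2+] = 5.10 × 10^-5 × (151/340) = 2.265 x 10^-5 M
[PO4^3-] = 8.71 x 10^-2 × (189/340) = 4.842 × 10^-2 M
Ba3(PO4)2(s) <=> 3 Ba^2+(aq) + 2 PO4^3-(aq), so Q = [Ba^2+]^3[PO4^3-]^2
Q = (2.265 x 10^-5)^3(4.842 × 10^-2)^2 = 2.72 × 10^-17
Q > Ksp, so Ba3(PO4)2 will precipitate.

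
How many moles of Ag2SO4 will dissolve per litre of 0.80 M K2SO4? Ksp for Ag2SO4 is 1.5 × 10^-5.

2.2 × 10^-3 M

Ag2SO4(s) <=> 2 Ag^+ + SO4^2-
Ksp = [Ag^+]^2[SO4^2-]
Let s = moles of Ag2SO4 that dissolve per litre. [Ag^+] = 2s, [SO4^2-] = 0.80 + s ≈ 0.80 (common-ion effect: SO4^2- is already 0.80 M).
Ksp ≈ (2s)^2 × 0.80
s = 2.2 × 10^-3 M
Check: s = 2.2 x 10^-3 ≪ 0.80, so the approximation is valid.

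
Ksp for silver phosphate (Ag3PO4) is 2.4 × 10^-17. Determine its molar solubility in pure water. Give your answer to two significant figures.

Ag3PO4(s) ⇌ 3 Ag^+ + PO4^3-
Ksp = [Ag^+]^3[PO4^3-]
For each mole of Ag3PO4 that dissolves: [Ag^+] = 3s, [PO4^3-] = s.
Ksp = (3s)^3s = 27s^4
s^4 = 2.4 × 10^-17 / 27, so s = 3.1 × 10^-5 M

s ≈ 3.1 × 10^-5 M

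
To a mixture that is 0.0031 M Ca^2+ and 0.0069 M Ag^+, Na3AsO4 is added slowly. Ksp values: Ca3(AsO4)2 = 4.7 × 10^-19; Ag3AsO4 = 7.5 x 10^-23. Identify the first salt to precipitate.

Ag3AsO4

Precipitation of each salt starts when its ion product equals its Ksp.
For Ca3(AsO4)2: 4.7 × 10^-19 = (0.0031)^3 × [AsO4^3-]^2  ⇒  [AsO4^3-] = 4.0 x 10^-6 M.
For Ag3AsO4: 7.5 x 10^-23 = (0.0069)^3 × [AsO4^3-]  ⇒  [AsO4^3-] = 2.3 x 10^-16 M.
The salt with the lower threshold [AsO4^3-] precipitates first: Ag3AsO4.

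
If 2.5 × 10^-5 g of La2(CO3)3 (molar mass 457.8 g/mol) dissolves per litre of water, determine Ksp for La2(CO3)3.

5.2 × 10^-35

Molar solubility s = (2.5 × 10^-5 g/L) / (457.8 g/mol) = 5.46 × 10^-8 M.
La2(CO3)3(s) ⇌ 2 La^3+ + 3 CO3^2-
For each mole of La2(CO3)3 that dissolves: [La^3+] = 2s, [CO3^2-] = 3s.
Ksp = [La^3+]^2[CO3^2-]^3
Ksp = (2s)^2(3s)^3 = 108s^5
With s = 5.46 x 10^-8: Ksp = 5.2 x 10^-35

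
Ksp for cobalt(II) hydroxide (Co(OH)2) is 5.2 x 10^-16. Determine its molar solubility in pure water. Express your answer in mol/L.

Co(OH)2(s) ⇌ Co^2+(aq) + 2 OH^-(aq)
Ksp = [Co^2+][OH^-]^2
With molar solubility s: [Co^2+] = s, [OH^-] = 2s.
Substituting: Ksp = s(2s)^2 = 4s^3
Solving, s = (5.2 x 10^-16/4)^(1/3) = 5.1 × 10^-6 M

s = 5.1e-6 M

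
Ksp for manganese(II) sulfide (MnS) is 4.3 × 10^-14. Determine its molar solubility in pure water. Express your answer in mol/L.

MnS(s) ⇌ Mn^2+(aq) + S^2-(aq)
Ksp = [Mn^2+][S^2-]
For each mole of MnS that dissolves: [Mn^2+] = s, [S^2-] = s.
Ksp = s^2
s = (4.3 × 10^-14)^(1/2) = 2.1 × 10^-7 M

2.1e-7 M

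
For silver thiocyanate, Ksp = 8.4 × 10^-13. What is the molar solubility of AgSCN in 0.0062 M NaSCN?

AgSCN(s) ⇌ Ag^+ + SCN^-
Ksp = [Ag^+][SCN^-]
Let s = moles of AgSCN that dissolve per litre. [Ag^+] = s, [SCN^-] = 0.0062 + s ≈ 0.0062 (common-ion effect: SCN^- is already 0.0062 M).
Ksp ≈ s × 0.0062
s = 1.4 x 10^-10 M
Check: s = 1.4 × 10^-10 ≪ 0.0062, so the approximation is valid.

s ≈ 1.4 x 10^-10 M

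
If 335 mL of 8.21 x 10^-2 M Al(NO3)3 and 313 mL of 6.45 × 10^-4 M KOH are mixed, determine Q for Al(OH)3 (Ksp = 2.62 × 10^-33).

Total volume = 335 + 313 = 648 mL.
[Al^3+] = 8.21 × 10^-2 × (335/648) = 4.244 × 10^-2 M
[OH^-] = 6.45 x 10^-4 × (313/648) = 3.116 × 10^-4 M
Al(OH)3(s) <=> Al^3+ + 3 OH^-, so Q = [Al^3+][OH^-]^3
Q = (4.244 x 10^-2)(3.116 × 10^-4)^3 = 1.28 x 10^-12
Q > Ksp, so Al(OH)3 will precipitate.

1.28 × 10^-12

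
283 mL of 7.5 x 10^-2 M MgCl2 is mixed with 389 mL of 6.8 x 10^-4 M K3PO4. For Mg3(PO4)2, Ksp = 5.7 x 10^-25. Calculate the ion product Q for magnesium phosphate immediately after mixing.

Q = 4.9e-12

Total volume = 283 + 389 = 672 mL.
[Mg^2+] = 7.5 × 10^-2 × (283/672) = 3.16 × 10^-2 M
[PO4^3-] = 6.8 x 10^-4 × (389/672) = 3.94 × 10^-4 M
Mg3(PO4)2(s) <=> 3 Mg^2+(aq) + 2 PO4^3-(aq), so Q = [Mg^2+]^3[PO4^3-]^2
Q = (3.16 × 10^-2)^3(3.94 × 10^-4)^2 = 4.9 x 10^-12
Q > Ksp, so Mg3(PO4)2 will precipitate.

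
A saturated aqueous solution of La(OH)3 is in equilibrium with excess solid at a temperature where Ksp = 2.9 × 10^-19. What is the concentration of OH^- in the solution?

[OH^-] ≈ 3.1 x 10^-5 M

La(OH)3(s) ⇌ La^3+ + 3 OH^-
Ksp = [La^3+][OH^-]^3
If s mol/L of La(OH)3 dissolves, [La^3+] = s and [OH^-] = 3s.
Ksp = s(3s)^3 = 27s^4
s^4 = 2.9 × 10^-19 / 27, so s = 1.02 x 10^-5 M
[OH^-] = 3s = 3.1 × 10^-5 M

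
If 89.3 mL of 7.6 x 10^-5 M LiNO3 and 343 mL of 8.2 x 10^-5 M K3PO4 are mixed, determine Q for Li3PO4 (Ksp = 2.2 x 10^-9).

Q ≈ 2.5 x 10^-19

Total volume = 89.3 + 343 = 432.3 mL.
[Li^+] = 7.6 × 10^-5 × (89.3/432.3) = 1.57 × 10^-5 M
[PO4^3-] = 8.2 × 10^-5 × (343/432.3) = 6.51 × 10^-5 M
Li3PO4(s) ⇌ 3 Li^+ + PO4^3-, so Q = [Li^+]^3[PO4^3-]
Q = (1.57 × 10^-5)^3(6.51 x 10^-5) = 2.5 x 10^-19
Q < Ksp, so no precipitate of Li3PO4 forms.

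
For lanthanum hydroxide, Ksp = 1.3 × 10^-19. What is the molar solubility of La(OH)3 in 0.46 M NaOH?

La(OH)3(s) ⇌ La^3+ + 3 OH^-
Ksp = [La^3+][OH^-]^3
If s mol/L dissolves here, [La^3+] = s, [OH^-] = 0.46 + 3s ≈ 0.46 (since OH^- from NaOH dominates).
Ksp ≈ s × (0.46)^3
s = 1.3 × 10^-18 M
Check: 3s = 4.0 × 10^-18 ≪ 0.46, so the approximation is valid.

1.3 x 10^-18 M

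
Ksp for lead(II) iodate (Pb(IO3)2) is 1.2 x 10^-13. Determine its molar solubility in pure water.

Pb(IO3)2(s) <=> Pb^2+ + 2 IO3^-
Ksp = [Pb^2+][IO3^-]^2
With molar solubility s: [Pb^2+] = s, [IO3^-] = 2s.
Substituting: Ksp = s(2s)^2 = 4s^3
s = (1.2 x 10^-13 / 4)^(1/3) = 3.1 × 10^-5 M

3.1e-5 M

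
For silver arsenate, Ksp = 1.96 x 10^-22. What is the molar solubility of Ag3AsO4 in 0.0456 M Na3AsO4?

s ≈ 5.42 × 10^-8 M

Ag3AsO4(s) <=> 3 Ag^+ + AsO4^3-
Ksp = [Ag^+]^3[AsO4^3-]
Let s be the molar solubility in this solution. [Ag^+] = 3s, [AsO4^3-] = 0.0456 + s ≈ 0.0456 (common-ion effect: AsO4^3- is already 0.0456 M).
Ksp ≈ (3s)^3 × 0.0456
s = 5.42 × 10^-8 M
Check: s = 5.4 × 10^-8 ≪ 0.0456, so the approximation is valid.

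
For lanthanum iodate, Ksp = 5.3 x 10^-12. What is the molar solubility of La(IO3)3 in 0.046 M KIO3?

La(IO3)3(s) ⇌ La^3+ + 3 IO3^-
Ksp = [La^3+][IO3^-]^3
Let s = moles of La(IO3)3 that dissolve per litre. [La^3+] = s, [IO3^-] = 0.046 + 3s ≈ 0.046 (common-ion effect: IO3^- is already 0.046 M).
Ksp ≈ s × (0.046)^3
s = 5.4 × 10^-8 M
Check: 3s = 1.6 x 10^-7 ≪ 0.046, so the approximation is valid.

s = 5.4 × 10^-8 M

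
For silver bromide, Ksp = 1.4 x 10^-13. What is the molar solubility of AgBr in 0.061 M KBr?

2.3 x 10^-12 M

AgBr(s) ⇌ Ag^+(aq) + Br^-(aq)
Ksp = [Ag^+][Br^-]
Let s be the molar solubility in this solution. [Ag^+] = s, [Br^-] = 0.061 + s ≈ 0.061 (since Br^- from KBr dominates).
Ksp ≈ s × 0.061
s = 2.3 × 10^-12 M
Check: s = 2.3 x 10^-12 ≪ 0.061, so the approximation is valid.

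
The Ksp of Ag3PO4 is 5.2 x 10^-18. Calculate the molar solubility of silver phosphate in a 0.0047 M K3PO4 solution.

Ag3PO4(s) ⇌ 3 Ag^+(aq) + PO4^3-(aq)
Ksp = [Ag^+]^3[PO4^3-]
Let s be the molar solubility in this solution. [Ag^+] = 3s, [PO4^3-] = 0.0047 + s ≈ 0.0047 (since PO4^3- from K3PO4 dominates).
Ksp ≈ (3s)^3 × 0.0047
s = 3.4 × 10^-6 M
Check: s = 3.4 × 10^-6 ≪ 0.0047, so the approximation is valid.

3.4 × 10^-6 M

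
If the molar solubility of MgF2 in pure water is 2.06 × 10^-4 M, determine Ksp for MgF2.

MgF2(s) ⇌ Mg^2+ + 2 F^-
For each mole of MgF2 that dissolves: [Mg^2+] = s, [F^-] = 2s.
Ksp = [Mg^2+][F^-]^2
Substituting: Ksp = s(2s)^2 = 4s^3
Ksp = 4 × (2.06 x 10^-4)^3 = 3.50 x 10^-11

3.50 × 10^-11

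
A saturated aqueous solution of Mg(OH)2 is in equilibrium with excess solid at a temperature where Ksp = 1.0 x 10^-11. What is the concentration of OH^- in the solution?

Mg(OH)2(s) ⇌ Mg^2+ + 2 OH^-
Ksp = [Mg^2+][OH^-]^2
If s mol/L of Mg(OH)2 dissolves, [Mg^2+] = s and [OH^-] = 2s.
Ksp = s(2s)^2 = 4s^3
Solving, s = (1.0 x 10^-11/4)^(1/3) = 1.36 × 10^-4 M
[OH^-] = 2s = 2.7 × 10^-4 M

2.7 x 10^-4 M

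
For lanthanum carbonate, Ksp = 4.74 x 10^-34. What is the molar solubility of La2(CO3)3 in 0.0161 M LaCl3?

4.08 × 10^-11 M

La2(CO3)3(s) <=> 2 La^3+(aq) + 3 CO3^2-(aq)
Ksp = [La^3+]^2[CO3^2-]^3
Let s be the molar solubility in this solution. [La^3+] = 0.0161 + 2s ≈ 0.0161, [CO3^2-] = 3s (Ksp is small, so little additional dissolves).
Ksp ≈ (0.0161)^2 × (3s)^3
s = 4.08 × 10^-11 M
Check: 2s = 8.2 x 10^-11 ≪ 0.0161, so the approximation is valid.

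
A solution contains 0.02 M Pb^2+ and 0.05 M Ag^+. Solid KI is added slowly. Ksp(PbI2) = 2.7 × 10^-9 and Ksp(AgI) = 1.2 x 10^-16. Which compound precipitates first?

AgI

Each salt begins to precipitate when Q = Ksp, i.e. when [I^-] reaches its threshold.
For PbI2: 2.7 × 10^-9 = 0.02 × [I^-]^2  ⇒  [I^-] = 3.7 x 10^-4 M.
For AgI: 1.2 x 10^-16 = 0.05 × [I^-]  ⇒  [I^-] = 2.4 × 10^-15 M.
The salt with the lower threshold [I^-] precipitates first: AgI.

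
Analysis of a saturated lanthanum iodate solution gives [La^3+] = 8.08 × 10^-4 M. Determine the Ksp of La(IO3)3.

La(IO3)3(s) <=> La^3+(aq) + 3 IO3^-(aq)
Stoichiometry gives [IO3^-] = (3/1)[La^3+] = 2.424 x 10^-3 M.
Ksp = [La^3+][IO3^-]^3
Ksp = 8.08 × 10^-4 × (2.424 × 10^-3)^3 = 1.15 × 10^-11

1.15e-11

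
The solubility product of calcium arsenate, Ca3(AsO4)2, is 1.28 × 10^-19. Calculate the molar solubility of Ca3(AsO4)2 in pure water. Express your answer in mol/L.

s ≈ 6.53 x 10^-5 M

Ca3(AsO4)2(s) <=> 3 Ca^2+ + 2 AsO4^3-
Ksp = [Ca^2+]^3[AsO4^3-]^2
For each mole of Ca3(AsO4)2 that dissolves: [Ca^2+] = 3s, [AsO4^3-] = 2s.
Substituting: Ksp = (3s)^3(2s)^2 = 108s^5
s = (1.28 × 10^-19 / 108)^(1/5) = 6.53 × 10^-5 M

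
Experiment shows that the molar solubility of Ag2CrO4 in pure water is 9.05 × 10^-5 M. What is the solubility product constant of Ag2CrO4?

Ag2CrO4(s) <=> 2 Ag^+ + CrO4^2-
Let s = molar solubility. Then [Ag^+] = 2s and [CrO4^2-] = s.
Ksp = [Ag^+]^2[CrO4^2-]
So Ksp = (2s)^2 × s = 4s^3
With s = 9.05 × 10^-5: Ksp = 2.96 × 10^-12

Ksp = 2.96 x 10^-12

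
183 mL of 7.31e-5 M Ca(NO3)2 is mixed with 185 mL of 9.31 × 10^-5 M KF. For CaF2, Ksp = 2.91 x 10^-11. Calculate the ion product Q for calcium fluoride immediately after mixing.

Total volume = 183 + 185 = 368 mL.
[Ca^2+] = 7.31 x 10^-5 × (183/368) = 3.635 x 10^-5 M
[F^-] = 9.31 x 10^-5 × (185/368) = 4.680 × 10^-5 M
CaF2(s) <=> Ca^2+(aq) + 2 F^-(aq), so Q = [Ca^2+][F^-]^2
Q = (3.635 x 10^-5)(4.680 × 10^-5)^2 = 7.96 × 10^-14
Q < Ksp, so no precipitate of CaF2 forms.

Q = 7.96 x 10^-14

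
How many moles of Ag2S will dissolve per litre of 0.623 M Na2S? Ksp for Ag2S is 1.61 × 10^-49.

Ag2S(s) <=> 2 Ag^+(aq) + S^2-(aq)
Ksp = [Ag^+]^2[S^2-]
If s mol/L dissolves here, [Ag^+] = 2s, [S^2-] = 0.623 + s ≈ 0.623 (Ksp is small, so little additional dissolves).
Ksp ≈ (2s)^2 × 0.623
s = 2.54 × 10^-25 M
Check: s = 2.5 × 10^-25 ≪ 0.623, so the approximation is valid.

2.54 × 10^-25 M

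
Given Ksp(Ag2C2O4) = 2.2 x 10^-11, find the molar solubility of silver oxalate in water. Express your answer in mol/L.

1.8 x 10^-4 M

Ag2C2O4(s) <=> 2 Ag^+(aq) + C2O4^2-(aq)
Ksp = [Ag^+]^2[C2O4^2-]
If s mol/L of Ag2C2O4 dissolves, [Ag^+] = 2s and [C2O4^2-] = s.
Substituting: Ksp = (2s)^2s = 4s^3
Solving, s = (2.2 x 10^-11/4)^(1/3) = 1.8 × 10^-4 M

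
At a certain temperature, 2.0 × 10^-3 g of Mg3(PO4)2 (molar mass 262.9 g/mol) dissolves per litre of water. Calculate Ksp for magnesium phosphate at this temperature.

Molar solubility s = (2.0 x 10^-3 g/L) / (262.9 g/mol) = 7.61 × 10^-6 M.
Mg3(PO4)2(s) ⇌ 3 Mg^2+ + 2 PO4^3-
For each mole of Mg3(PO4)2 that dissolves: [Mg^2+] = 3s, [PO4^3-] = 2s.
Ksp = [Mg^2+]^3[PO4^3-]^2
Substituting: Ksp = (3s)^3(2s)^2 = 108s^5
With s = 7.61 × 10^-6: Ksp = 2.8 × 10^-24

Ksp ≈ 2.8 x 10^-24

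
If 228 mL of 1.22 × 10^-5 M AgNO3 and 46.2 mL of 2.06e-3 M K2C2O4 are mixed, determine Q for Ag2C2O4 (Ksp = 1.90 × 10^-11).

Q ≈ 3.57 × 10^-14

Total volume = 228 + 46.2 = 274.2 mL.
[Ag^+] = 1.22 × 10^-5 × (228/274.2) = 1.014 × 10^-5 M
[C2O4^2-] = 2.06 × 10^-3 × (46.2/274.2) = 3.471 × 10^-4 M
Ag2C2O4(s) ⇌ 2 Ag^+(aq) + C2O4^2-(aq), so Q = [Ag^+]^2[C2O4^2-]
Q = (1.014 × 10^-5)^2(3.471 × 10^-4) = 3.57 × 10^-14
Q < Ksp, so no precipitate of Ag2C2O4 forms.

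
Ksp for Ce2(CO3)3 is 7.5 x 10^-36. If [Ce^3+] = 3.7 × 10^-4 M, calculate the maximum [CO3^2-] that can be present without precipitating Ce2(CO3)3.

3.8e-10 M

Ce2(CO3)3(s) ⇌ 2 Ce^3+(aq) + 3 CO3^2-(aq)
Ksp = [Ce^3+]^2[CO3^2-]^3
Precipitation begins when Q = Ksp. With [Ce^3+] = 3.7 × 10^-4 M:
7.5 x 10^-36 = (3.7 × 10^-4)^2 × [CO3^2-]^3
[CO3^2-] = (7.5 x 10^-36 / 1.37 × 10^-7)^(1/3) = 3.8 × 10^-10 M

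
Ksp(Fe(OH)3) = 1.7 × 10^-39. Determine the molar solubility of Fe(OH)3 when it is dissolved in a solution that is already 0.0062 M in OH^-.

Fe(OH)3(s) <=> Fe^3+ + 3 OH^-
Ksp = [Fe^3+][OH^-]^3
Let s be the molar solubility in this solution. [Fe^3+] = s, [OH^-] = 0.0062 + 3s ≈ 0.0062 (common-ion effect: OH^- is already 0.0062 M).
Ksp ≈ s × (0.0062)^3
s = 7.1 × 10^-33 M
Check: 3s = 2.1 x 10^-32 ≪ 0.0062, so the approximation is valid.

s ≈ 7.1 x 10^-33 M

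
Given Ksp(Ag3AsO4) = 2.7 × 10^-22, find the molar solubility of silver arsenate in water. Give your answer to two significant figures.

Ag3AsO4(s) ⇌ 3 Ag^+(aq) + AsO4^3-(aq)
Ksp = [Ag^+]^3[AsO4^3-]
Let s = molar solubility. Then [Ag^+] = 3s and [AsO4^3-] = s.
So Ksp = (3s)^3 × s = 27s^4
s^4 = 2.7 × 10^-22 / 27, so s = 1.8 × 10^-6 M

s ≈ 1.8 × 10^-6 M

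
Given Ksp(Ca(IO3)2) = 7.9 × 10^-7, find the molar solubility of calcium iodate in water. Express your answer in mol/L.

s ≈ 5.8 × 10^-3 M

Ca(IO3)2(s) <=> Ca^2+(aq) + 2 IO3^-(aq)
Ksp = [Ca^2+][IO3^-]^2
Let s = molar solubility. Then [Ca^2+] = s and [IO3^-] = 2s.
Substituting: Ksp = s(2s)^2 = 4s^3
s = (7.9 × 10^-7 / 4)^(1/3) = 5.8 × 10^-3 M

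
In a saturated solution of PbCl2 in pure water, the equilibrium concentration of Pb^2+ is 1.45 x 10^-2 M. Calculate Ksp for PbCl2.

Ksp = 1.22 × 10^-5

PbCl2(s) <=> Pb^2+(aq) + 2 Cl^-(aq)
Stoichiometry gives [Cl^-] = (2/1)[Pb^2+] = 2.900 x 10^-2 M.
Ksp = [Pb^2+][Cl^-]^2
Ksp = 1.45 x 10^-2 × (2.900 × 10^-2)^2 = 1.22 x 10^-5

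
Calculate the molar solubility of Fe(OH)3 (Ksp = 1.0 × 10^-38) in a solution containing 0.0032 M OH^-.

s = 3.1e-31 M

Fe(OH)3(s) ⇌ Fe^3+ + 3 OH^-
Ksp = [Fe^3+][OH^-]^3
Let s = moles of Fe(OH)3 that dissolve per litre. [Fe^3+] = s, [OH^-] = 0.0032 + 3s ≈ 0.0032 (common-ion effect: OH^- is already 0.0032 M).
Ksp ≈ s × (0.0032)^3
s = 3.1 × 10^-31 M
Check: 3s = 9.2 × 10^-31 ≪ 0.0032, so the approximation is valid.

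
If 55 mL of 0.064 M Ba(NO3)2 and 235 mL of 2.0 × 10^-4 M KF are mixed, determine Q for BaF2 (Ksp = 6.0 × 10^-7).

3.2 x 10^-10

Total volume = 55 + 235 = 290 mL.
[Ba^2+] = 6.4 x 10^-2 × (55/290) = 1.21 × 10^-2 M
[F^-] = 2.0 x 10^-4 × (235/290) = 1.62 × 10^-4 M
BaF2(s) ⇌ Ba^2+ + 2 F^-, so Q = [Ba^2+][F^-]^2
Q = (1.21 × 10^-2)(1.62 x 10^-4)^2 = 3.2 × 10^-10
Q < Ksp, so no precipitate of BaF2 forms.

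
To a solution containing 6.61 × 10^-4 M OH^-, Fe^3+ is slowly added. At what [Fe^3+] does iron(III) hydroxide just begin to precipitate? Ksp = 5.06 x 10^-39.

Fe(OH)3(s) <=> Fe^3+ + 3 OH^-
Ksp = [Fe^3+][OH^-]^3
Precipitation begins when Q = Ksp. With [OH^-] = 6.61 × 10^-4 M:
5.06 x 10^-39 = (6.61 × 10^-4)^3 × [Fe^3+]
[Fe^3+] = (5.06 x 10^-39 / 2.888 x 10^-10) = 1.75 × 10^-29 M

[Fe^3+] = 1.75e-29 M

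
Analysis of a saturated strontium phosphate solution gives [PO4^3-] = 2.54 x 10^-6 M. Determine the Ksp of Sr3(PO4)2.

Ksp ≈ 3.57e-28

Sr3(PO4)2(s) ⇌ 3 Sr^2+(aq) + 2 PO4^3-(aq)
Stoichiometry gives [Sr^2+] = (3/2)[PO4^3-] = 3.810 × 10^-6 M.
Ksp = [Sr^2+]^3[PO4^3-]^2
Ksp = (3.810 x 10^-6)^3 × (2.54 × 10^-6)^2 = 3.57 × 10^-28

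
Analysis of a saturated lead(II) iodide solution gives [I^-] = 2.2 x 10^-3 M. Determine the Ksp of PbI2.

Ksp = 5.3 × 10^-9

PbI2(s) ⇌ Pb^2+(aq) + 2 I^-(aq)
Stoichiometry gives [Pb^2+] = (1/2)[I^-] = 1.10 x 10^-3 M.
Ksp = [Pb^2+][I^-]^2
Ksp = 1.10 × 10^-3 × (2.2 × 10^-3)^2 = 5.3 × 10^-9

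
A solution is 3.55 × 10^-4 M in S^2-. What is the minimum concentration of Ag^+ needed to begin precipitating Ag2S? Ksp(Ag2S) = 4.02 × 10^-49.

3.37 × 10^-23 M

Ag2S(s) <=> 2 Ag^+(aq) + S^2-(aq)
Ksp = [Ag^+]^2[S^2-]
Precipitation begins when Q = Ksp. With [S^2-] = 3.55 × 10^-4 M:
4.02 × 10^-49 = (3.55 × 10^-4) × [Ag^+]^2
[Ag^+] = (4.02 × 10^-49 / 3.55 x 10^-4)^(1/2) = 3.37 × 10^-23 M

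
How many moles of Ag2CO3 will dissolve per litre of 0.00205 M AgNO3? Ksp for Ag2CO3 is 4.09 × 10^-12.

Ag2CO3(s) <=> 2 Ag^+(aq) + CO3^2-(aq)
Ksp = [Ag^+]^2[CO3^2-]
If s mol/L dissolves here, [Ag^+] = 0.00205 + 2s ≈ 0.00205, [CO3^2-] = s (since Ag^+ from AgNO3 dominates).
Ksp ≈ (0.00205)^2 × s
s = 9.73 × 10^-7 M
Check: 2s = 1.9 × 10^-6 ≪ 0.00205, so the approximation is valid.

9.73e-7 M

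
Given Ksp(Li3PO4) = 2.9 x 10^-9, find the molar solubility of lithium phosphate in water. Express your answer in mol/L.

Li3PO4(s) ⇌ 3 Li^+ + PO4^3-
Ksp = [Li^+]^3[PO4^3-]
For each mole of Li3PO4 that dissolves: [Li^+] = 3s, [PO4^3-] = s.
Ksp = (3s)^3s = 27s^4
s = (2.9 x 10^-9 / 27)^(1/4) = 3.2 × 10^-3 M

3.2 × 10^-3 M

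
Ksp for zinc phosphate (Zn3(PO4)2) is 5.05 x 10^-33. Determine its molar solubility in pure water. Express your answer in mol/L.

Zn3(PO4)2(s) <=> 3 Zn^2+(aq) + 2 PO4^3-(aq)
Ksp = [Zn^2+]^3[PO4^3-]^2
Let s = molar solubility. Then [Zn^2+] = 3s and [PO4^3-] = 2s.
So Ksp = (3s)^3 × (2s)^2 = 108s^5
s = (5.05 x 10^-33 / 108)^(1/5) = 1.36 x 10^-7 M

s = 1.36 × 10^-7 M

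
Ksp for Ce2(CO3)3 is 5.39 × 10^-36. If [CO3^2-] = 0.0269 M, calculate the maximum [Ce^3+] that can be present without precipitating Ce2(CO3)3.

5.26e-16 M

Ce2(CO3)3(s) ⇌ 2 Ce^3+(aq) + 3 CO3^2-(aq)
Ksp = [Ce^3+]^2[CO3^2-]^3
Precipitation begins when Q = Ksp. With [CO3^2-] = 0.0269 M:
5.39 × 10^-36 = (0.0269)^3 × [Ce^3+]^2
[Ce^3+] = (5.39 × 10^-36 / 1.947 x 10^-5)^(1/2) = 5.26 x 10^-16 M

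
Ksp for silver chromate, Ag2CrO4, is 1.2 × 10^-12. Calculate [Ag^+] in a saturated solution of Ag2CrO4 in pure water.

[Ag^+] ≈ 1.3 × 10^-4 M

Ag2CrO4(s) ⇌ 2 Ag^+(aq) + CrO4^2-(aq)
Ksp = [Ag^+]^2[CrO4^2-]
With molar solubility s: [Ag^+] = 2s, [CrO4^2-] = s.
Substituting: Ksp = (2s)^2s = 4s^3
s^3 = 1.2 × 10^-12 / 4, so s = 6.69 × 10^-5 M
[Ag^+] = 2s = 1.3 × 10^-4 M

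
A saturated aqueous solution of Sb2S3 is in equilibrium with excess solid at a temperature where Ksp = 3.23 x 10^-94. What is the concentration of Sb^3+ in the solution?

Sb2S3(s) ⇌ 2 Sb^3+ + 3 S^2-
Ksp = [Sb^3+]^2[S^2-]^3
If s mol/L of Sb2S3 dissolves, [Sb^3+] = 2s and [S^2-] = 3s.
Substituting: Ksp = (2s)^2(3s)^3 = 108s^5
Solving, s = (3.23 x 10^-94/108)^(1/5) = 7.855 x 10^-20 M
[Sb^3+] = 2s = 1.57 × 10^-19 M

[Sb^3+] = 1.57 x 10^-19 M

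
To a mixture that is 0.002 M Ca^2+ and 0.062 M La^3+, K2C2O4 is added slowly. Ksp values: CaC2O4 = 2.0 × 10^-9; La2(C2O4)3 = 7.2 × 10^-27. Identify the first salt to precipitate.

La2(C2O4)3

Precipitation of each salt starts when its ion product equals its Ksp.
For CaC2O4: 2.0 × 10^-9 = 0.002 × [C2O4^2-]  ⇒  [C2O4^2-] = 1.0 × 10^-6 M.
For La2(C2O4)3: 7.2 × 10^-27 = (0.062)^2 × [C2O4^2-]^3  ⇒  [C2O4^2-] = 1.2 × 10^-8 M.
The salt with the lower threshold [C2O4^2-] precipitates first: La2(C2O4)3.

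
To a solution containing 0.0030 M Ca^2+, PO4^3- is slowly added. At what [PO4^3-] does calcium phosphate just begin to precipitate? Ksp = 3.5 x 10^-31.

Ca3(PO4)2(s) ⇌ 3 Ca^2+(aq) + 2 PO4^3-(aq)
Ksp = [Ca^2+]^3[PO4^3-]^2
Precipitation begins when Q = Ksp. With [Ca^2+] = 0.0030 M:
3.5 x 10^-31 = (0.0030)^3 × [PO4^3-]^2
[PO4^3-] = (3.5 x 10^-31 / 2.70 × 10^-8)^(1/2) = 3.6 × 10^-12 M

3.6e-12 M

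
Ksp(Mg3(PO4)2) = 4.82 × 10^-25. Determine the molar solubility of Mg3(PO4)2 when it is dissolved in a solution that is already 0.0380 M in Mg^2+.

Mg3(PO4)2(s) ⇌ 3 Mg^2+ + 2 PO4^3-
Ksp = [Mg^2+]^3[PO4^3-]^2
If s mol/L dissolves here, [Mg^2+] = 0.0380 + 3s ≈ 0.0380, [PO4^3-] = 2s (common-ion effect: Mg^2+ is already 0.0380 M).
Ksp ≈ (0.0380)^3 × (2s)^2
s = 4.69 x 10^-11 M
Check: 3s = 1.4 x 10^-10 ≪ 0.0380, so the approximation is valid.

s ≈ 4.69 × 10^-11 M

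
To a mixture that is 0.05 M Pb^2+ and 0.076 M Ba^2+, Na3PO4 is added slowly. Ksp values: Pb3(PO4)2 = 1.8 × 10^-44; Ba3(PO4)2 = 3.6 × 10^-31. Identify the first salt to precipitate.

Pb3(PO4)2

Each salt begins to precipitate when Q = Ksp, i.e. when [PO4^3-] reaches its threshold.
For Pb3(PO4)2: 1.8 × 10^-44 = (0.05)^3 × [PO4^3-]^2  ⇒  [PO4^3-] = 1.2 x 10^-20 M.
For Ba3(PO4)2: 3.6 × 10^-31 = (0.076)^3 × [PO4^3-]^2  ⇒  [PO4^3-] = 2.9 x 10^-14 M.
The salt with the lower threshold [PO4^3-] precipitates first: Pb3(PO4)2.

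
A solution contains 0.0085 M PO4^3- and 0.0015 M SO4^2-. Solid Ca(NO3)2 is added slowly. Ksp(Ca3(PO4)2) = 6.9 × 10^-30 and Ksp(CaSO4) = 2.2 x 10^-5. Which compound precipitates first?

Each salt begins to precipitate when Q = Ksp, i.e. when [Ca^2+] reaches its threshold.
For Ca3(PO4)2: 6.9 × 10^-30 = (0.0085)^2 × [Ca^2+]^3  ⇒  [Ca^2+] = 4.6 × 10^-9 M.
For CaSO4: 2.2 x 10^-5 = 0.0015 × [Ca^2+]  ⇒  [Ca^2+] = 1.5 × 10^-2 M.
The salt with the lower threshold [Ca^2+] precipitates first: Ca3(PO4)2.

Ca3(PO4)2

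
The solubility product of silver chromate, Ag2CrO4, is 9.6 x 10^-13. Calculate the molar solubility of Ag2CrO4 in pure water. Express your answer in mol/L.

Ag2CrO4(s) ⇌ 2 Ag^+ + CrO4^2-
Ksp = [Ag^+]^2[CrO4^2-]
For each mole of Ag2CrO4 that dissolves: [Ag^+] = 2s, [CrO4^2-] = s.
Ksp = (2s)^2s = 4s^3
s = (9.6 x 10^-13 / 4)^(1/3) = 6.2 × 10^-5 M

s = 6.2 × 10^-5 M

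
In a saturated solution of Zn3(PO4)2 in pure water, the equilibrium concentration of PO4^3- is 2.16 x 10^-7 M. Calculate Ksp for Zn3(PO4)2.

Zn3(PO4)2(s) ⇌ 3 Zn^2+ + 2 PO4^3-
Stoichiometry gives [Zn^2+] = (3/2)[PO4^3-] = 3.240 × 10^-7 M.
Ksp = [Zn^2+]^3[PO4^3-]^2
Ksp = (3.240 × 10^-7)^3 × (2.16 × 10^-7)^2 = 1.59 x 10^-33

1.59e-33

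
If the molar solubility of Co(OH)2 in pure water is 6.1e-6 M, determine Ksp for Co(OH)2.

Ksp = 9.1 × 10^-16

Co(OH)2(s) <=> Co^2+(aq) + 2 OH^-(aq)
Let s = molar solubility. Then [Co^2+] = s and [OH^-] = 2s.
Ksp = [Co^2+][OH^-]^2
Substituting: Ksp = s(2s)^2 = 4s^3
Ksp = 4 × (6.1 × 10^-6)^3 = 9.1 x 10^-16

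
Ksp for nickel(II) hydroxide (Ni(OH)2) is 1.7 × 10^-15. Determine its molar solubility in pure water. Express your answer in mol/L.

s = 7.5 × 10^-6 M

Ni(OH)2(s) ⇌ Ni^2+ + 2 OH^-
Ksp = [Ni^2+][OH^-]^2
With molar solubility s: [Ni^2+] = s, [OH^-] = 2s.
So Ksp = s × (2s)^2 = 4s^3
Solving, s = (1.7 × 10^-15/4)^(1/3) = 7.5 × 10^-6 M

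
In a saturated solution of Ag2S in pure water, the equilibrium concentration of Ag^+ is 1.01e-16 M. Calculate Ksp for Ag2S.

Ag2S(s) ⇌ 2 Ag^+(aq) + S^2-(aq)
Stoichiometry gives [S^2-] = (1/2)[Ag^+] = 5.050 x 10^-17 M.
Ksp = [Ag^+]^2[S^2-]
Ksp = (1.01 x 10^-16)^2 × 5.050 × 10^-17 = 5.15 x 10^-49

5.15 × 10^-49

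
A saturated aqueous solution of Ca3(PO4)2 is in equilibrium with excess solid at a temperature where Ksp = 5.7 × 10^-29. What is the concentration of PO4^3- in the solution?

[PO4^3-] = 1.8e-6 M

Ca3(PO4)2(s) ⇌ 3 Ca^2+(aq) + 2 PO4^3-(aq)
Ksp = [Ca^2+]^3[PO4^3-]^2
Let s = molar solubility. Then [Ca^2+] = 3s and [PO4^3-] = 2s.
Ksp = (3s)^3(2s)^2 = 108s^5
s^5 = 5.7 × 10^-29 / 108, so s = 8.80 × 10^-7 M
[PO4^3-] = 2s = 1.8 × 10^-6 M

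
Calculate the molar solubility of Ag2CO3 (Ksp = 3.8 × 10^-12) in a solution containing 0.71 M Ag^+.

s ≈ 7.5 x 10^-12 M

Ag2CO3(s) ⇌ 2 Ag^+(aq) + CO3^2-(aq)
Ksp = [Ag^+]^2[CO3^2-]
If s mol/L dissolves here, [Ag^+] = 0.71 + 2s ≈ 0.71, [CO3^2-] = s (since the Ag^+ already present dominates).
Ksp ≈ (0.71)^2 × s
s = 7.5 × 10^-12 M
Check: 2s = 1.5 × 10^-11 ≪ 0.71, so the approximation is valid.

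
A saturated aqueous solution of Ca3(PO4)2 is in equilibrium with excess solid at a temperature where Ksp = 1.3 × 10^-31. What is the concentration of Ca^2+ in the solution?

7.8e-7 M

Ca3(PO4)2(s) <=> 3 Ca^2+(aq) + 2 PO4^3-(aq)
Ksp = [Ca^2+]^3[PO4^3-]^2
For each mole of Ca3(PO4)2 that dissolves: [Ca^2+] = 3s, [PO4^3-] = 2s.
Substituting: Ksp = (3s)^3(2s)^2 = 108s^5
Solving, s = (1.3 × 10^-31/108)^(1/5) = 2.61 × 10^-7 M
[Ca^2+] = 3s = 7.8 × 10^-7 M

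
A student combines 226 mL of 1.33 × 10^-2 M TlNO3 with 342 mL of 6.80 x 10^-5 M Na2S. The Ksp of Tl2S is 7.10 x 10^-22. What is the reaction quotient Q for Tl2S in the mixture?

1.15e-9

Total volume = 226 + 342 = 568 mL.
[Tl^+] = 1.33 × 10^-2 × (226/568) = 5.292 x 10^-3 M
[S^2-] = 6.80 × 10^-5 × (342/568) = 4.094 × 10^-5 M
Tl2S(s) ⇌ 2 Tl^+ + S^2-, so Q = [Tl^+]^2[S^2-]
Q = (5.292 x 10^-3)^2(4.094 x 10^-5) = 1.15 × 10^-9
Q > Ksp, so Tl2S will precipitate.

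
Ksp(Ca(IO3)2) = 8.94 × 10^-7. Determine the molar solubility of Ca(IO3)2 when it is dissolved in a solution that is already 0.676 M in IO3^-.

Ca(IO3)2(s) <=> Ca^2+(aq) + 2 IO3^-(aq)
Ksp = [Ca^2+][IO3^-]^2
If s mol/L dissolves here, [Ca^2+] = s, [IO3^-] = 0.676 + 2s ≈ 0.676 (Ksp is small, so little additional dissolves).
Ksp ≈ s × (0.676)^2
s = 1.96 × 10^-6 M
Check: 2s = 3.9 x 10^-6 ≪ 0.676, so the approximation is valid.

1.96 × 10^-6 M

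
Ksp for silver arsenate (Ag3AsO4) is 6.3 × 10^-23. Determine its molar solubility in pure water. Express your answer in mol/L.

Ag3AsO4(s) ⇌ 3 Ag^+ + AsO4^3-
Ksp = [Ag^+]^3[AsO4^3-]
If s mol/L of Ag3AsO4 dissolves, [Ag^+] = 3s and [AsO4^3-] = s.
So Ksp = (3s)^3 × s = 27s^4
s^4 = 6.3 × 10^-23 / 27, so s = 1.2 × 10^-6 M

1.2e-6 M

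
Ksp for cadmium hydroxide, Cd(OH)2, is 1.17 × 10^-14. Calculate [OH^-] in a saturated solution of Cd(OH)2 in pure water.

Cd(OH)2(s) ⇌ Cd^2+ + 2 OH^-
Ksp = [Cd^2+][OH^-]^2
With molar solubility s: [Cd^2+] = s, [OH^-] = 2s.
Substituting: Ksp = s(2s)^2 = 4s^3
s = (1.17 × 10^-14 / 4)^(1/3) = 1.430 x 10^-5 M
[OH^-] = 2s = 2.86 × 10^-5 M

[OH^-] = 2.86 x 10^-5 M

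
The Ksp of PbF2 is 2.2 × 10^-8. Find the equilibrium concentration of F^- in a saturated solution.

PbF2(s) ⇌ Pb^2+(aq) + 2 F^-(aq)
Ksp = [Pb^2+][F^-]^2
If s mol/L of PbF2 dissolves, [Pb^2+] = s and [F^-] = 2s.
Ksp = s(2s)^2 = 4s^3
s^3 = 2.2 × 10^-8 / 4, so s = 1.77 x 10^-3 M
[F^-] = 2s = 3.5 x 10^-3 M

3.5 x 10^-3 M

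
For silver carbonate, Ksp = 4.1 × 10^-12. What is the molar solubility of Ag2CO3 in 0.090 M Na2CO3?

3.4e-6 M

Ag2CO3(s) <=> 2 Ag^+ + CO3^2-
Ksp = [Ag^+]^2[CO3^2-]
If s mol/L dissolves here, [Ag^+] = 2s, [CO3^2-] = 0.090 + s ≈ 0.090 (since CO3^2- from Na2CO3 dominates).
Ksp ≈ (2s)^2 × 0.090
s = 3.4 × 10^-6 M
Check: s = 3.4 x 10^-6 ≪ 0.090, so the approximation is valid.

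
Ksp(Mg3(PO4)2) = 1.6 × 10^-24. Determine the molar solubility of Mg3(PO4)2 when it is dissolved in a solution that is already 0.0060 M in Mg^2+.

Mg3(PO4)2(s) ⇌ 3 Mg^2+(aq) + 2 PO4^3-(aq)
Ksp = [Mg^2+]^3[PO4^3-]^2
Let s be the molar solubility in this solution. [Mg^2+] = 0.0060 + 3s ≈ 0.0060, [PO4^3-] = 2s (common-ion effect: Mg^2+ is already 0.0060 M).
Ksp ≈ (0.0060)^3 × (2s)^2
s = 1.4 x 10^-9 M
Check: 3s = 4.1 × 10^-9 ≪ 0.0060, so the approximation is valid.

1.4 × 10^-9 M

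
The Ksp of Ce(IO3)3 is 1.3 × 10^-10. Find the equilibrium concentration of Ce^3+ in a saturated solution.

1.5 × 10^-3 M

Ce(IO3)3(s) ⇌ Ce^3+ + 3 IO3^-
Ksp = [Ce^3+][IO3^-]^3
With molar solubility s: [Ce^3+] = s, [IO3^-] = 3s.
Substituting: Ksp = s(3s)^3 = 27s^4
s = (1.3 × 10^-10 / 27)^(1/4) = 1.48 × 10^-3 M
[Ce^3+] = s = 1.5 × 10^-3 M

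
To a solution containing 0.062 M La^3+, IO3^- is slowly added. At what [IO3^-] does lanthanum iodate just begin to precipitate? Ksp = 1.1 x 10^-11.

5.6 x 10^-4 M

La(IO3)3(s) <=> La^3+(aq) + 3 IO3^-(aq)
Ksp = [La^3+][IO3^-]^3
Precipitation begins when Q = Ksp. With [La^3+] = 0.062 M:
1.1 x 10^-11 = (0.062) × [IO3^-]^3
[IO3^-] = (1.1 x 10^-11 / 6.2 × 10^-2)^(1/3) = 5.6 x 10^-4 M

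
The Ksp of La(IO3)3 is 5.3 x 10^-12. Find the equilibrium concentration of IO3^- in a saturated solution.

2.0e-3 M

La(IO3)3(s) ⇌ La^3+(aq) + 3 IO3^-(aq)
Ksp = [La^3+][IO3^-]^3
With molar solubility s: [La^3+] = s, [IO3^-] = 3s.
Ksp = s(3s)^3 = 27s^4
Solving, s = (5.3 x 10^-12/27)^(1/4) = 6.66 × 10^-4 M
[IO3^-] = 3s = 2.0 × 10^-3 M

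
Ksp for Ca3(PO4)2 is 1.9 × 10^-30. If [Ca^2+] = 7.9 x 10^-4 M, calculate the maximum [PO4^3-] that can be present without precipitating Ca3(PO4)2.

[PO4^3-] ≈ 6.2 × 10^-11 M

Ca3(PO4)2(s) ⇌ 3 Ca^2+ + 2 PO4^3-
Ksp = [Ca^2+]^3[PO4^3-]^2
Precipitation begins when Q = Ksp. With [Ca^2+] = 7.9 x 10^-4 M:
1.9 × 10^-30 = (7.9 x 10^-4)^3 × [PO4^3-]^2
[PO4^3-] = (1.9 × 10^-30 / 4.93 x 10^-10)^(1/2) = 6.2 × 10^-11 M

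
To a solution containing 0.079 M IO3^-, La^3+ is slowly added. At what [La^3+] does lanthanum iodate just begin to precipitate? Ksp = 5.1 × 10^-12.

La(IO3)3(s) ⇌ La^3+(aq) + 3 IO3^-(aq)
Ksp = [La^3+][IO3^-]^3
Precipitation begins when Q = Ksp. With [IO3^-] = 0.079 M:
5.1 × 10^-12 = (0.079)^3 × [La^3+]
[La^3+] = (5.1 × 10^-12 / 4.93 x 10^-4) = 1.0 x 10^-8 M

[La^3+] = 1.0 × 10^-8 M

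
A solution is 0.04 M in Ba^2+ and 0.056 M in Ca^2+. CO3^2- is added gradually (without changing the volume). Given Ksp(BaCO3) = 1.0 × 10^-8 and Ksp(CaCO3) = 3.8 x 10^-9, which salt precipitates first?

CaCO3

Each salt begins to precipitate when Q = Ksp, i.e. when [CO3^2-] reaches its threshold.
For BaCO3: 1.0 × 10^-8 = 0.04 × [CO3^2-]  ⇒  [CO3^2-] = 2.5 × 10^-7 M.
For CaCO3: 3.8 x 10^-9 = 0.056 × [CO3^2-]  ⇒  [CO3^2-] = 6.8 x 10^-8 M.
The salt with the lower threshold [CO3^2-] precipitates first: CaCO3.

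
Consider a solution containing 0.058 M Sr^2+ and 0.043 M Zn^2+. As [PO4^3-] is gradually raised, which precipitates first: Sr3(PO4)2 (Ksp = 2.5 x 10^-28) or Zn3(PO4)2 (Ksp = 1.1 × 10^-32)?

Precipitation of each salt starts when its ion product equals its Ksp.
For Sr3(PO4)2: 2.5 x 10^-28 = (0.058)^3 × [PO4^3-]^2  ⇒  [PO4^3-] = 1.1 × 10^-12 M.
For Zn3(PO4)2: 1.1 × 10^-32 = (0.043)^3 × [PO4^3-]^2  ⇒  [PO4^3-] = 1.2 x 10^-14 M.
The salt with the lower threshold [PO4^3-] precipitates first: Zn3(PO4)2.

Zn3(PO4)2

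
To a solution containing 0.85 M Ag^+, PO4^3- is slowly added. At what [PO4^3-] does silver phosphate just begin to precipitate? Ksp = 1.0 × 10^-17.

1.6 × 10^-17 M

Ag3PO4(s) ⇌ 3 Ag^+(aq) + PO4^3-(aq)
Ksp = [Ag^+]^3[PO4^3-]
Precipitation begins when Q = Ksp. With [Ag^+] = 0.85 M:
1.0 × 10^-17 = (0.85)^3 × [PO4^3-]
[PO4^3-] = (1.0 × 10^-17 / 6.14 × 10^-1) = 1.6 x 10^-17 M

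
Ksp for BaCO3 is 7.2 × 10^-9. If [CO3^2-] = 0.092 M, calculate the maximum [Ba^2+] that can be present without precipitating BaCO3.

BaCO3(s) ⇌ Ba^2+ + CO3^2-
Ksp = [Ba^2+][CO3^2-]
Precipitation begins when Q = Ksp. With [CO3^2-] = 0.092 M:
7.2 × 10^-9 = (0.092) × [Ba^2+]
[Ba^2+] = (7.2 × 10^-9 / 9.2 x 10^-2) = 7.8 × 10^-8 M

[Ba^2+] ≈ 7.8 × 10^-8 M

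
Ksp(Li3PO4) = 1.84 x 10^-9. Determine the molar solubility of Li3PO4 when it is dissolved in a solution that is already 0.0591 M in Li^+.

8.91 x 10^-6 M

Li3PO4(s) ⇌ 3 Li^+ + PO4^3-
Ksp = [Li^+]^3[PO4^3-]
If s mol/L dissolves here, [Li^+] = 0.0591 + 3s ≈ 0.0591, [PO4^3-] = s (Ksp is small, so little additional dissolves).
Ksp ≈ (0.0591)^3 × s
s = 8.91 × 10^-6 M
Check: 3s = 2.7 x 10^-5 ≪ 0.0591, so the approximation is valid.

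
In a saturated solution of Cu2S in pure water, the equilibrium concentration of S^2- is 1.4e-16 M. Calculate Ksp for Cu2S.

Ksp = 1.1e-47

Cu2S(s) ⇌ 2 Cu^+(aq) + S^2-(aq)
Stoichiometry gives [Cu^+] = (2/1)[S^2-] = 2.80 × 10^-16 M.
Ksp = [Cu^+]^2[S^2-]
Ksp = (2.80 x 10^-16)^2 × 1.4 x 10^-16 = 1.1 × 10^-47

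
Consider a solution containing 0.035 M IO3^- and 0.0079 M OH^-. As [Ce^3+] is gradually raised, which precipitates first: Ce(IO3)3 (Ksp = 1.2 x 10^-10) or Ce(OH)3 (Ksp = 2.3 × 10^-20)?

Ce(OH)3

Precipitation of each salt starts when its ion product equals its Ksp.
For Ce(IO3)3: 1.2 x 10^-10 = (0.035)^3 × [Ce^3+]  ⇒  [Ce^3+] = 2.8 × 10^-6 M.
For Ce(OH)3: 2.3 × 10^-20 = (0.0079)^3 × [Ce^3+]  ⇒  [Ce^3+] = 4.7 × 10^-14 M.
The salt with the lower threshold [Ce^3+] precipitates first: Ce(OH)3.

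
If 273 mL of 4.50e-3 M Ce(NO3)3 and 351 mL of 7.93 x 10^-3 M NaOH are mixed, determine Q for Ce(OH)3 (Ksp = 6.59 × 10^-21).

1.75 × 10^-10

Total volume = 273 + 351 = 624 mL.
[Ce^3+] = 4.50 x 10^-3 × (273/624) = 1.969 x 10^-3 M
[OH^-] = 7.93 × 10^-3 × (351/624) = 4.461 x 10^-3 M
Ce(OH)3(s) ⇌ Ce^3+ + 3 OH^-, so Q = [Ce^3+][OH^-]^3
Q = (1.969 × 10^-3)(4.461 × 10^-3)^3 = 1.75 x 10^-10
Q > Ksp, so Ce(OH)3 will precipitate.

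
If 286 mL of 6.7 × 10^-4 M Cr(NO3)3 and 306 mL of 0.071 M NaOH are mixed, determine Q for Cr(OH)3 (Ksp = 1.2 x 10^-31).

Q ≈ 1.6 x 10^-8

Total volume = 286 + 306 = 592 mL.
[Cr^3+] = 6.7 × 10^-4 × (286/592) = 3.24 × 10^-4 M
[OH^-] = 7.1 x 10^-2 × (306/592) = 3.67 x 10^-2 M
Cr(OH)3(s) ⇌ Cr^3+ + 3 OH^-, so Q = [Cr^3+][OH^-]^3
Q = (3.24 x 10^-4)(3.67 x 10^-2)^3 = 1.6 x 10^-8
Q > Ksp, so Cr(OH)3 will precipitate.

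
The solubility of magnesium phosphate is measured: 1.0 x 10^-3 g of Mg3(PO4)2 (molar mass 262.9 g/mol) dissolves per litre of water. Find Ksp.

Molar solubility s = (1.0 × 10^-3 g/L) / (262.9 g/mol) = 3.80 × 10^-6 M.
Mg3(PO4)2(s) <=> 3 Mg^2+(aq) + 2 PO4^3-(aq)
If s mol/L of Mg3(PO4)2 dissolves, [Mg^2+] = 3s and [PO4^3-] = 2s.
Ksp = [Mg^2+]^3[PO4^3-]^2
So Ksp = (3s)^3 × (2s)^2 = 108s^5
With s = 3.80 x 10^-6: Ksp = 8.6 × 10^-26

8.6 × 10^-26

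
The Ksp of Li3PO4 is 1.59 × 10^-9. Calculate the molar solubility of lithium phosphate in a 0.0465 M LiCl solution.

s ≈ 1.58e-5 M

Li3PO4(s) ⇌ 3 Li^+ + PO4^3-
Ksp = [Li^+]^3[PO4^3-]
If s mol/L dissolves here, [Li^+] = 0.0465 + 3s ≈ 0.0465, [PO4^3-] = s (Ksp is small, so little additional dissolves).
Ksp ≈ (0.0465)^3 × s
s = 1.58 × 10^-5 M
Check: 3s = 4.7 × 10^-5 ≪ 0.0465, so the approximation is valid.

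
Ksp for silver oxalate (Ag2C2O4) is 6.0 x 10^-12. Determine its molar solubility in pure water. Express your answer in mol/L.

s = 1.1e-4 M

Ag2C2O4(s) <=> 2 Ag^+ + C2O4^2-
Ksp = [Ag^+]^2[C2O4^2-]
For each mole of Ag2C2O4 that dissolves: [Ag^+] = 2s, [C2O4^2-] = s.
So Ksp = (2s)^2 × s = 4s^3
s = (6.0 x 10^-12 / 4)^(1/3) = 1.1 x 10^-4 M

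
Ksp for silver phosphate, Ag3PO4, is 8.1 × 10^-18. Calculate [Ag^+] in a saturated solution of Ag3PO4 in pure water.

Ag3PO4(s) ⇌ 3 Ag^+ + PO4^3-
Ksp = [Ag^+]^3[PO4^3-]
If s mol/L of Ag3PO4 dissolves, [Ag^+] = 3s and [PO4^3-] = s.
So Ksp = (3s)^3 × s = 27s^4
Solving, s = (8.1 × 10^-18/27)^(1/4) = 2.34 × 10^-5 M
[Ag^+] = 3s = 7.0 × 10^-5 M

[Ag^+] ≈ 7.0e-5 M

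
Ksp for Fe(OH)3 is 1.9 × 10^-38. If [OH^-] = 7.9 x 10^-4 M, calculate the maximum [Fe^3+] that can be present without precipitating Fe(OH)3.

[Fe^3+] = 3.9 × 10^-29 M

Fe(OH)3(s) ⇌ Fe^3+(aq) + 3 OH^-(aq)
Ksp = [Fe^3+][OH^-]^3
Precipitation begins when Q = Ksp. With [OH^-] = 7.9 x 10^-4 M:
1.9 × 10^-38 = (7.9 x 10^-4)^3 × [Fe^3+]
[Fe^3+] = (1.9 × 10^-38 / 4.93 x 10^-10) = 3.9 × 10^-29 M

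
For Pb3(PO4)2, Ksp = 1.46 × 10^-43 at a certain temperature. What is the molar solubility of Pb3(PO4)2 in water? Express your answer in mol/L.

s ≈ 1.06 × 10^-9 M

Pb3(PO4)2(s) ⇌ 3 Pb^2+ + 2 PO4^3-
Ksp = [Pb^2+]^3[PO4^3-]^2
If s mol/L of Pb3(PO4)2 dissolves, [Pb^2+] = 3s and [PO4^3-] = 2s.
So Ksp = (3s)^3 × (2s)^2 = 108s^5
s^5 = 1.46 × 10^-43 / 108, so s = 1.06 × 10^-9 M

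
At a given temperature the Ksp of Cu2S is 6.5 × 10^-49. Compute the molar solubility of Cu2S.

5.5 × 10^-17 M

Cu2S(s) <=> 2 Cu^+(aq) + S^2-(aq)
Ksp = [Cu^+]^2[S^2-]
If s mol/L of Cu2S dissolves, [Cu^+] = 2s and [S^2-] = s.
So Ksp = (2s)^2 × s = 4s^3
Solving, s = (6.5 × 10^-49/4)^(1/3) = 5.5 x 10^-17 M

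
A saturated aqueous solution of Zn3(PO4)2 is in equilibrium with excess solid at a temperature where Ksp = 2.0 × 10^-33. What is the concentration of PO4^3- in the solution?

[PO4^3-] ≈ 2.3 x 10^-7 M

Zn3(PO4)2(s) ⇌ 3 Zn^2+(aq) + 2 PO4^3-(aq)
Ksp = [Zn^2+]^3[PO4^3-]^2
For each mole of Zn3(PO4)2 that dissolves: [Zn^2+] = 3s, [PO4^3-] = 2s.
Ksp = (3s)^3(2s)^2 = 108s^5
Solving, s = (2.0 × 10^-33/108)^(1/5) = 1.13 x 10^-7 M
[PO4^3-] = 2s = 2.3 x 10^-7 M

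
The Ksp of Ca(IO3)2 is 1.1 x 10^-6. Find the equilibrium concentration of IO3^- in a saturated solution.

1.3e-2 M

Ca(IO3)2(s) ⇌ Ca^2+(aq) + 2 IO3^-(aq)
Ksp = [Ca^2+][IO3^-]^2
With molar solubility s: [Ca^2+] = s, [IO3^-] = 2s.
So Ksp = s × (2s)^2 = 4s^3
s^3 = 1.1 x 10^-6 / 4, so s = 6.50 × 10^-3 M
[IO3^-] = 2s = 1.3 × 10^-2 M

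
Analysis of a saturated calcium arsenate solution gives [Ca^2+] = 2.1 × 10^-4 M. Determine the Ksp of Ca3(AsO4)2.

Ca3(AsO4)2(s) <=> 3 Ca^2+ + 2 AsO4^3-
Stoichiometry gives [AsO4^3-] = (2/3)[Ca^2+] = 1.40 × 10^-4 M.
Ksp = [Ca^2+]^3[AsO4^3-]^2
Ksp = (2.1 × 10^-4)^3 × (1.40 × 10^-4)^2 = 1.8 × 10^-19

1.8e-19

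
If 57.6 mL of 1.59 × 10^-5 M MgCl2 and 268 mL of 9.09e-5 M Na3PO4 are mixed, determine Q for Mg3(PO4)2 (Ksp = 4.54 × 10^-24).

Total volume = 57.6 + 268 = 325.6 mL.
[Mg^2+] = 1.59 × 10^-5 × (57.6/325.6) = 2.813 × 10^-6 M
[PO4^3-] = 9.09 × 10^-5 × (268/325.6) = 7.482 × 10^-5 M
Mg3(PO4)2(s) ⇌ 3 Mg^2+ + 2 PO4^3-, so Q = [Mg^2+]^3[PO4^3-]^2
Q = (2.813 x 10^-6)^3(7.482 × 10^-5)^2 = 1.25 × 10^-25
Q < Ksp, so no precipitate of Mg3(PO4)2 forms.

1.25e-25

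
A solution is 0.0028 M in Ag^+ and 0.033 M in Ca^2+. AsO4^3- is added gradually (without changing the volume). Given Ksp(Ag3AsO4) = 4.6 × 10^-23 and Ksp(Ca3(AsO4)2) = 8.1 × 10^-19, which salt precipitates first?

Ag3AsO4

Precipitation of each salt starts when its ion product equals its Ksp.
For Ag3AsO4: 4.6 × 10^-23 = (0.0028)^3 × [AsO4^3-]  ⇒  [AsO4^3-] = 2.1 x 10^-15 M.
For Ca3(AsO4)2: 8.1 × 10^-19 = (0.033)^3 × [AsO4^3-]^2  ⇒  [AsO4^3-] = 1.5 × 10^-7 M.
The salt with the lower threshold [AsO4^3-] precipitates first: Ag3AsO4.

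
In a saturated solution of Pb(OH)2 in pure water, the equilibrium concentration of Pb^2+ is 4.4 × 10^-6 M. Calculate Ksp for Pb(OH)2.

Ksp ≈ 3.4e-16

Pb(OH)2(s) ⇌ Pb^2+(aq) + 2 OH^-(aq)
Stoichiometry gives [OH^-] = (2/1)[Pb^2+] = 8.80 × 10^-6 M.
Ksp = [Pb^2+][OH^-]^2
Ksp = 4.4 × 10^-6 × (8.80 x 10^-6)^2 = 3.4 x 10^-16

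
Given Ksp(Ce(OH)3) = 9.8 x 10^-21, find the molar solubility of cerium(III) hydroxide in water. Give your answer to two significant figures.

s ≈ 4.4e-6 M

Ce(OH)3(s) <=> Ce^3+ + 3 OH^-
Ksp = [Ce^3+][OH^-]^3
For each mole of Ce(OH)3 that dissolves: [Ce^3+] = s, [OH^-] = 3s.
Ksp = s(3s)^3 = 27s^4
Solving, s = (9.8 x 10^-21/27)^(1/4) = 4.4 × 10^-6 M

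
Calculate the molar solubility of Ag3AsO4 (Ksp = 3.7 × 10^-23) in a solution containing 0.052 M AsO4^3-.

3.0 x 10^-8 M

Ag3AsO4(s) <=> 3 Ag^+ + AsO4^3-
Ksp = [Ag^+]^3[AsO4^3-]
Let s = moles of Ag3AsO4 that dissolve per litre. [Ag^+] = 3s, [AsO4^3-] = 0.052 + s ≈ 0.052 (common-ion effect: AsO4^3- is already 0.052 M).
Ksp ≈ (3s)^3 × 0.052
s = 3.0 × 10^-8 M
Check: s = 3.0 × 10^-8 ≪ 0.052, so the approximation is valid.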